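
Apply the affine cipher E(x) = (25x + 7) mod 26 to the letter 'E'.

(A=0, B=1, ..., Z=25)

Step 1: Convert 'E' to number: x = 4.
Step 2: E(4) = (25 * 4 + 7) mod 26 = 107 mod 26 = 3.
Step 3: Convert 3 back to letter: D.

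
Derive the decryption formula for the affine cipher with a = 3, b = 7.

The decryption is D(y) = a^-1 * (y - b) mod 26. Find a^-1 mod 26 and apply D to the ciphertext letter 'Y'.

Step 1: Find a^-1, the modular inverse of 3 mod 26.
Step 2: We need 3 * a^-1 = 1 (mod 26).
Step 3: 3 * 9 = 27 = 1 * 26 + 1, so a^-1 = 9.
Step 4: D(y) = 9(y - 7) mod 26.
Step 5: Apply to 'Y' (y = 24): D(24) = 9 * (24 - 7) mod 26 = 9 * 17 mod 26 = 23 -> 'X'.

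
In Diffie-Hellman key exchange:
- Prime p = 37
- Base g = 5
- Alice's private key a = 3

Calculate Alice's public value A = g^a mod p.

Step 1: A = g^a mod p = 5^3 mod 37.
  5^1 mod 37 = 5
  5^2 mod 37 = (5 * 5) mod 37 = 25
  5^3 mod 37 = (25 * 5) mod 37 = 14
Result: A = 14.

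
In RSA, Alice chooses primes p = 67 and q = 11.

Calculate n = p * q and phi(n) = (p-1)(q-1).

Step 1: n = p * q = 67 * 11 = 737.
Step 2: phi(n) = (p-1)(q-1) = 66 * 10 = 660.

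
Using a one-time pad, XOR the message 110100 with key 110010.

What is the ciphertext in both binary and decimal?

Step 1: Write out the XOR operation bit by bit:
  Message: 110100
  Key:     110010
  XOR:     000110
Step 2: Convert to decimal: 000110 = 6.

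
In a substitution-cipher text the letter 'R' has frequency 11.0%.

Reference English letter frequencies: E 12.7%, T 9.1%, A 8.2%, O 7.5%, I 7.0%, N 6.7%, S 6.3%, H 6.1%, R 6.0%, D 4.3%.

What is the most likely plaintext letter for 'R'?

Step 1: The observed frequency is 11.0%.
Step 2: Compare with English frequencies:
  E: 12.7% (difference: 1.7%) <-- closest
  T: 9.1% (difference: 1.9%)
  A: 8.2% (difference: 2.8%)
  O: 7.5% (difference: 3.5%)
  I: 7.0% (difference: 4.0%)
  N: 6.7% (difference: 4.3%)
  S: 6.3% (difference: 4.7%)
  H: 6.1% (difference: 4.9%)
  R: 6.0% (difference: 5.0%)
  D: 4.3% (difference: 6.7%)
Step 3: 'R' most likely represents 'E' (frequency 12.7%).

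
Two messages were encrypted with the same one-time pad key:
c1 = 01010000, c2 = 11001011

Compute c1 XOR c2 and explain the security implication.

Step 1: c1 XOR c2 = (m1 XOR k) XOR (m2 XOR k).
Step 2: By XOR associativity/commutativity: = m1 XOR m2 XOR k XOR k = m1 XOR m2.
Step 3: 01010000 XOR 11001011 = 10011011 = 155.
Step 4: The key cancels out! An attacker learns m1 XOR m2 = 155, revealing the relationship between plaintexts.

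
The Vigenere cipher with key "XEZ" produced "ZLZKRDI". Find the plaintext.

Step 1: Extend key: XEZXEZX
Step 2: Decrypt each letter (c - k) mod 26:
  Z(25) - X(23) = (25-23) mod 26 = 2 = C
  L(11) - E(4) = (11-4) mod 26 = 7 = H
  Z(25) - Z(25) = (25-25) mod 26 = 0 = A
  K(10) - X(23) = (10-23) mod 26 = 13 = N
  R(17) - E(4) = (17-4) mod 26 = 13 = N
  D(3) - Z(25) = (3-25) mod 26 = 4 = E
  I(8) - X(23) = (8-23) mod 26 = 11 = L
Plaintext: CHANNEL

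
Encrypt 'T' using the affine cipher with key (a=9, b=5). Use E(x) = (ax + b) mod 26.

Step 1: Convert 'T' to number: x = 19.
Step 2: E(19) = (9 * 19 + 5) mod 26 = 176 mod 26 = 20.
Step 3: Convert 20 back to letter: U.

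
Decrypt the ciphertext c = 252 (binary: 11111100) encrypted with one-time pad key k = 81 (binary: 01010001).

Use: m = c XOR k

Step 1: XOR ciphertext with key:
  Ciphertext: 11111100
  Key:        01010001
  XOR:        10101101
Step 2: Plaintext = 10101101 = 173 in decimal.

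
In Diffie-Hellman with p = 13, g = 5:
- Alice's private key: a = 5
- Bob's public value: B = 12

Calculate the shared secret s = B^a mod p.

Step 1: s = B^a mod p = 12^5 mod 13.
  12^1 mod 13 = 12
  12^2 mod 13 = (12 * 12) mod 13 = 1
  12^3 mod 13 = (1 * 12) mod 13 = 12
  12^4 mod 13 = (12 * 12) mod 13 = 1
  12^5 mod 13 = (1 * 12) mod 13 = 12
Result: shared secret = 12.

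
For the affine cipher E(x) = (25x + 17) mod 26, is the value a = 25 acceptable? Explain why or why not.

Step 1: Compute gcd(25, 26).
Step 2: gcd(25, 26) = 1.
Since gcd = 1, 25 is coprime with 26, so it is a valid key.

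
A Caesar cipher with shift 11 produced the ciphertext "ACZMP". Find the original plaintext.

Step 1: Reverse the shift by subtracting 11 from each letter position.
  A (position 0) -> position (0-11) mod 26 = 15 -> P
  C (position 2) -> position (2-11) mod 26 = 17 -> R
  Z (position 25) -> position (25-11) mod 26 = 14 -> O
  M (position 12) -> position (12-11) mod 26 = 1 -> B
  P (position 15) -> position (15-11) mod 26 = 4 -> E
Decrypted message: PROBE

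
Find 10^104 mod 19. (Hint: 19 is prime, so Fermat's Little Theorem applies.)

Step 1: Since 19 is prime, by Fermat's Little Theorem: 10^18 = 1 (mod 19).
Step 2: Reduce exponent: 104 mod 18 = 14.
Step 3: So 10^104 = 10^14 (mod 19).
Step 4: 10^14 mod 19 = 16.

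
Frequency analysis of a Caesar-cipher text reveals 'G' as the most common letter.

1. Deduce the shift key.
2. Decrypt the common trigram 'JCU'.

Step 1: In English, 'E' is the most frequent letter (12.7%).
Step 2: The most frequent ciphertext letter is 'G' (position 6).
Step 3: Shift = (6 - 4) mod 26 = 2.
Step 4: Decrypt 'JCU' by shifting back 2:
  J -> H
  C -> A
  U -> S
Step 5: 'JCU' decrypts to 'HAS'.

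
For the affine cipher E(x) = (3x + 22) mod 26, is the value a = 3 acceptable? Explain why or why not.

Step 1: Compute gcd(3, 26).
Step 2: gcd(3, 26) = 1.
Since gcd = 1, 3 is coprime with 26, so it is a valid key.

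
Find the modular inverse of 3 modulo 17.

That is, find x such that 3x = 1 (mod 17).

Step 1: We need x such that 3 * x = 1 (mod 17).
Step 2: Using the extended Euclidean algorithm or trial:
  3 * 6 = 18 = 1 * 17 + 1.
Step 3: Since 18 mod 17 = 1, the inverse is x = 6.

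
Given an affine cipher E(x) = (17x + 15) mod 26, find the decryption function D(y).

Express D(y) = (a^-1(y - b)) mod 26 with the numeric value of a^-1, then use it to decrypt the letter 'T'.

Step 1: Find a^-1, the modular inverse of 17 mod 26.
Step 2: We need 17 * a^-1 = 1 (mod 26).
Step 3: 17 * 23 = 391 = 15 * 26 + 1, so a^-1 = 23.
Step 4: D(y) = 23(y - 15) mod 26.
Step 5: Apply to 'T' (y = 19): D(19) = 23 * (19 - 15) mod 26 = 23 * 4 mod 26 = 14 -> 'O'.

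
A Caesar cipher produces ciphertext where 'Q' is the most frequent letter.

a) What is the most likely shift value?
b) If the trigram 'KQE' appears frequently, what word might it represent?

Step 1: In English, 'E' is the most frequent letter (12.7%).
Step 2: The most frequent ciphertext letter is 'Q' (position 16).
Step 3: Shift = (16 - 4) mod 26 = 12.
Step 4: Decrypt 'KQE' by shifting back 12:
  K -> Y
  Q -> E
  E -> S
Step 5: 'KQE' decrypts to 'YES'.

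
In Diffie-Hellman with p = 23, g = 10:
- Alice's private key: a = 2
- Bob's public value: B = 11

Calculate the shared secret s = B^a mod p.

Step 1: s = B^a mod p = 11^2 mod 23.
  11^1 mod 23 = 11
  11^2 mod 23 = (11 * 11) mod 23 = 6
Result: shared secret = 6.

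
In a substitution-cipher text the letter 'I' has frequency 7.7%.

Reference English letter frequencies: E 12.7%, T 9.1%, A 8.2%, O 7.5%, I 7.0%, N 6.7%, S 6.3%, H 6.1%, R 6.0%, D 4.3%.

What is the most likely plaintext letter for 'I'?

Step 1: The observed frequency is 7.7%.
Step 2: Compare with English frequencies:
  E: 12.7% (difference: 5.0%)
  T: 9.1% (difference: 1.4%)
  A: 8.2% (difference: 0.5%)
  O: 7.5% (difference: 0.2%) <-- closest
  I: 7.0% (difference: 0.7%)
  N: 6.7% (difference: 1.0%)
  S: 6.3% (difference: 1.4%)
  H: 6.1% (difference: 1.6%)
  R: 6.0% (difference: 1.7%)
  D: 4.3% (difference: 3.4%)
Step 3: 'I' most likely represents 'O' (frequency 7.5%).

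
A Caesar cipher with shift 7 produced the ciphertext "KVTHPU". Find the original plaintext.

Step 1: Reverse the shift by subtracting 7 from each letter position.
  K (position 10) -> position (10-7) mod 26 = 3 -> D
  V (position 21) -> position (21-7) mod 26 = 14 -> O
  T (position 19) -> position (19-7) mod 26 = 12 -> M
  H (position 7) -> position (7-7) mod 26 = 0 -> A
  P (position 15) -> position (15-7) mod 26 = 8 -> I
  U (position 20) -> position (20-7) mod 26 = 13 -> N
Decrypted message: DOMAIN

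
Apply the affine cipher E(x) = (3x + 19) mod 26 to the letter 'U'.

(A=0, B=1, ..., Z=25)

Step 1: Convert 'U' to number: x = 20.
Step 2: E(20) = (3 * 20 + 19) mod 26 = 79 mod 26 = 1.
Step 3: Convert 1 back to letter: B.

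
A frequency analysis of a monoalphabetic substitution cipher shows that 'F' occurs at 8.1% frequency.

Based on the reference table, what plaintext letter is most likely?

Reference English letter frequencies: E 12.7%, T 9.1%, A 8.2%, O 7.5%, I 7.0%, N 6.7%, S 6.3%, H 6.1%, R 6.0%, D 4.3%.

Step 1: The observed frequency is 8.1%.
Step 2: Compare with English frequencies:
  E: 12.7% (difference: 4.6%)
  T: 9.1% (difference: 1.0%)
  A: 8.2% (difference: 0.1%) <-- closest
  O: 7.5% (difference: 0.6%)
  I: 7.0% (difference: 1.1%)
  N: 6.7% (difference: 1.4%)
  S: 6.3% (difference: 1.8%)
  H: 6.1% (difference: 2.0%)
  R: 6.0% (difference: 2.1%)
  D: 4.3% (difference: 3.8%)
Step 3: 'F' most likely represents 'A' (frequency 8.2%).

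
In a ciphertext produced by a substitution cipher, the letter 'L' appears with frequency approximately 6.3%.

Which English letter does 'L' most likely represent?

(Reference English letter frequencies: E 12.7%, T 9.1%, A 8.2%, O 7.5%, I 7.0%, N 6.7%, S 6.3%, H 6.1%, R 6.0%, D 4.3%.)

Step 1: The observed frequency is 6.3%.
Step 2: Compare with English frequencies:
  E: 12.7% (difference: 6.4%)
  T: 9.1% (difference: 2.8%)
  A: 8.2% (difference: 1.9%)
  O: 7.5% (difference: 1.2%)
  I: 7.0% (difference: 0.7%)
  N: 6.7% (difference: 0.4%)
  S: 6.3% (difference: 0.0%) <-- closest
  H: 6.1% (difference: 0.2%)
  R: 6.0% (difference: 0.3%)
  D: 4.3% (difference: 2.0%)
Step 3: 'L' most likely represents 'S' (frequency 6.3%).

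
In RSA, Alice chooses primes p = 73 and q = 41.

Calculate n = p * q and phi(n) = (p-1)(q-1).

Step 1: n = p * q = 73 * 41 = 2993.
Step 2: phi(n) = (p-1)(q-1) = 72 * 40 = 2880.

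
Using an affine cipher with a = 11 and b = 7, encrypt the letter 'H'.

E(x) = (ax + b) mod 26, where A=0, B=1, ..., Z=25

Step 1: Convert 'H' to number: x = 7.
Step 2: E(7) = (11 * 7 + 7) mod 26 = 84 mod 26 = 6.
Step 3: Convert 6 back to letter: G.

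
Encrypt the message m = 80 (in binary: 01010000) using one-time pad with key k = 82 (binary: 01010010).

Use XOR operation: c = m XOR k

Step 1: Write out the XOR operation bit by bit:
  Message: 01010000
  Key:     01010010
  XOR:     00000010
Step 2: Convert to decimal: 00000010 = 2.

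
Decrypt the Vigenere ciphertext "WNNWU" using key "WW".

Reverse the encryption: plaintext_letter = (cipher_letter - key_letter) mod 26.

Step 1: Extend key: WWWWW
Step 2: Decrypt each letter (c - k) mod 26:
  W(22) - W(22) = (22-22) mod 26 = 0 = A
  N(13) - W(22) = (13-22) mod 26 = 17 = R
  N(13) - W(22) = (13-22) mod 26 = 17 = R
  W(22) - W(22) = (22-22) mod 26 = 0 = A
  U(20) - W(22) = (20-22) mod 26 = 24 = Y
Plaintext: ARRAY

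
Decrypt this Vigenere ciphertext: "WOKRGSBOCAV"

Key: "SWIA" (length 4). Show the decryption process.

Step 1: Key 'SWIA' has length 4. Extended key: SWIASWIASWI
Step 2: Decrypt each position:
  W(22) - S(18) = 4 = E
  O(14) - W(22) = 18 = S
  K(10) - I(8) = 2 = C
  R(17) - A(0) = 17 = R
  G(6) - S(18) = 14 = O
  S(18) - W(22) = 22 = W
  B(1) - I(8) = 19 = T
  O(14) - A(0) = 14 = O
  C(2) - S(18) = 10 = K
  A(0) - W(22) = 4 = E
  V(21) - I(8) = 13 = N
Plaintext: ESCROWTOKEN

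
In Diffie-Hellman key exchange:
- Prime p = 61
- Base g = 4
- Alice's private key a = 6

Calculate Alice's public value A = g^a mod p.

Step 1: A = g^a mod p = 4^6 mod 61.
  4^1 mod 61 = 4
  4^2 mod 61 = (4 * 4) mod 61 = 16
  4^3 mod 61 = (16 * 4) mod 61 = 3
  4^4 mod 61 = (3 * 4) mod 61 = 12
  4^5 mod 61 = (12 * 4) mod 61 = 48
  4^6 mod 61 = (48 * 4) mod 61 = 9
Result: A = 9.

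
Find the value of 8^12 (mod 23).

Step 1: Compute 8^12 mod 23 step by step, reducing modulo 23 at each step.
  8^1 mod 23 = 8
  8^2 mod 23 = (8 * 8) mod 23 = 18
  8^3 mod 23 = (18 * 8) mod 23 = 6
  8^4 mod 23 = (6 * 8) mod 23 = 2
  8^5 mod 23 = (2 * 8) mod 23 = 16
  8^6 mod 23 = (16 * 8) mod 23 = 13
  8^7 mod 23 = (13 * 8) mod 23 = 12
  8^8 mod 23 = (12 * 8) mod 23 = 4
  8^9 mod 23 = (4 * 8) mod 23 = 9
  8^10 mod 23 = (9 * 8) mod 23 = 3
  8^11 mod 23 = (3 * 8) mod 23 = 1
  8^12 mod 23 = (1 * 8) mod 23 = 8
Step 2: Result = 8.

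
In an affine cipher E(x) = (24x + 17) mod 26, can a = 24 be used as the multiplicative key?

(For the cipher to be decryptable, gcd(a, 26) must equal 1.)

Step 1: Compute gcd(24, 26).
Step 2: gcd(24, 26) = 2.
Since gcd = 2 != 1, 24 shares a common factor with 26, so it cannot be used.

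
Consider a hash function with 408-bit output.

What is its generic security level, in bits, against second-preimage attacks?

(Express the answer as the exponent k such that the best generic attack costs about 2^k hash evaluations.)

Step 1: The hash has a 408-bit output.
Step 2: Second-preimage resistance means: given a specific input x, it should be infeasible to find a different y with h(y) = h(x).
With a 408-bit output, a generic search for a second preimage costs about 2^408 evaluations (each trial matches the fixed target with probability 2^-408).
Step 3: Security level = 408 bits.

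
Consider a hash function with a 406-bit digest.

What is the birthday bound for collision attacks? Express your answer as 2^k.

Step 1: The birthday paradox gives collision probability ~50% after sqrt(2^n) = 2^(n/2) hashes.
Step 2: For 406-bit output: 2^(406/2) = 2^203.
Step 3: Approximately 2^203 hash computations needed.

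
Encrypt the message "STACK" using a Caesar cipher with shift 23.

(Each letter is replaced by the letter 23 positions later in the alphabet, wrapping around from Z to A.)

Step 1: For each letter, shift forward by 23 positions (mod 26).
  S (position 18) -> position (18+23) mod 26 = 15 -> P
  T (position 19) -> position (19+23) mod 26 = 16 -> Q
  A (position 0) -> position (0+23) mod 26 = 23 -> X
  C (position 2) -> position (2+23) mod 26 = 25 -> Z
  K (position 10) -> position (10+23) mod 26 = 7 -> H
Result: PQXZH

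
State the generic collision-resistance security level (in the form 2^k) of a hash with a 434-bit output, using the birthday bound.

Step 1: The birthday paradox gives collision probability ~50% after sqrt(2^n) = 2^(n/2) hashes.
Step 2: For 434-bit output: 2^(434/2) = 2^217.
Step 3: Approximately 2^217 hash computations needed.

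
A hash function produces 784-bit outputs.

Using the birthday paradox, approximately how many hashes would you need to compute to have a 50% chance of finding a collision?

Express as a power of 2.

Step 1: The birthday paradox gives collision probability ~50% after sqrt(2^n) = 2^(n/2) hashes.
Step 2: For 784-bit output: 2^(784/2) = 2^392.
Step 3: Approximately 2^392 hash computations needed.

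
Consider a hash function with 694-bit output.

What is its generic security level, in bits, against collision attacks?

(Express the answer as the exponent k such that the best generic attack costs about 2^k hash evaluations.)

Step 1: The hash has a 694-bit output.
Step 2: Collision resistance means it should be infeasible to find any x != y with h(x) = h(y).
By the birthday bound, a generic collision search succeeds after about sqrt(2^694) = 2^(694/2) = 2^347 evaluations.
Step 3: Security level = 347 bits.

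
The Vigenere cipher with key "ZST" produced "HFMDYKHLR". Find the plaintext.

Step 1: Extend key: ZSTZSTZST
Step 2: Decrypt each letter (c - k) mod 26:
  H(7) - Z(25) = (7-25) mod 26 = 8 = I
  F(5) - S(18) = (5-18) mod 26 = 13 = N
  M(12) - T(19) = (12-19) mod 26 = 19 = T
  D(3) - Z(25) = (3-25) mod 26 = 4 = E
  Y(24) - S(18) = (24-18) mod 26 = 6 = G
  K(10) - T(19) = (10-19) mod 26 = 17 = R
  H(7) - Z(25) = (7-25) mod 26 = 8 = I
  L(11) - S(18) = (11-18) mod 26 = 19 = T
  R(17) - T(19) = (17-19) mod 26 = 24 = Y
Plaintext: INTEGRITY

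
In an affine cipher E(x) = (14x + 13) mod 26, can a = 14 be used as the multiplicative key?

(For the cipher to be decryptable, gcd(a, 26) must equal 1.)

Step 1: Compute gcd(14, 26).
Step 2: gcd(14, 26) = 2.
Since gcd = 2 != 1, 14 shares a common factor with 26, so it cannot be used.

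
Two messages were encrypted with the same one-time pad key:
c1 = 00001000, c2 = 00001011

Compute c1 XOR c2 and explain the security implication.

Step 1: c1 XOR c2 = (m1 XOR k) XOR (m2 XOR k).
Step 2: By XOR associativity/commutativity: = m1 XOR m2 XOR k XOR k = m1 XOR m2.
Step 3: 00001000 XOR 00001011 = 00000011 = 3.
Step 4: The key cancels out! An attacker learns m1 XOR m2 = 3, revealing the relationship between plaintexts.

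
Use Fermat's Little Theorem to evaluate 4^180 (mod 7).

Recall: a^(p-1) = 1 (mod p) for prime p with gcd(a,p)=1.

Step 1: Since 7 is prime, by Fermat's Little Theorem: 4^6 = 1 (mod 7).
Step 2: Reduce exponent: 180 mod 6 = 0.
Step 3: So 4^180 = 4^0 (mod 7).
Step 4: 4^0 mod 7 = 1.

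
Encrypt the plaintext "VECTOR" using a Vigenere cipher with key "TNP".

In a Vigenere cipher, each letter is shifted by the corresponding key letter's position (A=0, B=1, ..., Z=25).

Step 1: Repeat key to match plaintext length:
  Plaintext: VECTOR
  Key:       TNPTNP
Step 2: Encrypt each letter:
  V(21) + T(19) = (21+19) mod 26 = 14 = O
  E(4) + N(13) = (4+13) mod 26 = 17 = R
  C(2) + P(15) = (2+15) mod 26 = 17 = R
  T(19) + T(19) = (19+19) mod 26 = 12 = M
  O(14) + N(13) = (14+13) mod 26 = 1 = B
  R(17) + P(15) = (17+15) mod 26 = 6 = G
Ciphertext: ORRMBG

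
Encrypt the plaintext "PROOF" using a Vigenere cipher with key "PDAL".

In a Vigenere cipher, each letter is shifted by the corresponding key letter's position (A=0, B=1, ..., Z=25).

Step 1: Repeat key to match plaintext length:
  Plaintext: PROOF
  Key:       PDALP
Step 2: Encrypt each letter:
  P(15) + P(15) = (15+15) mod 26 = 4 = E
  R(17) + D(3) = (17+3) mod 26 = 20 = U
  O(14) + A(0) = (14+0) mod 26 = 14 = O
  O(14) + L(11) = (14+11) mod 26 = 25 = Z
  F(5) + P(15) = (5+15) mod 26 = 20 = U
Ciphertext: EUOZU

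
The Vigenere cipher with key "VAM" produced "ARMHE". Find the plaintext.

Step 1: Extend key: VAMVA
Step 2: Decrypt each letter (c - k) mod 26:
  A(0) - V(21) = (0-21) mod 26 = 5 = F
  R(17) - A(0) = (17-0) mod 26 = 17 = R
  M(12) - M(12) = (12-12) mod 26 = 0 = A
  H(7) - V(21) = (7-21) mod 26 = 12 = M
  E(4) - A(0) = (4-0) mod 26 = 4 = E
Plaintext: FRAME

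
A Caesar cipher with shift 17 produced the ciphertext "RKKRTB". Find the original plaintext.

Step 1: Reverse the shift by subtracting 17 from each letter position.
  R (position 17) -> position (17-17) mod 26 = 0 -> A
  K (position 10) -> position (10-17) mod 26 = 19 -> T
  K (position 10) -> position (10-17) mod 26 = 19 -> T
  R (position 17) -> position (17-17) mod 26 = 0 -> A
  T (position 19) -> position (19-17) mod 26 = 2 -> C
  B (position 1) -> position (1-17) mod 26 = 10 -> K
Decrypted message: ATTACK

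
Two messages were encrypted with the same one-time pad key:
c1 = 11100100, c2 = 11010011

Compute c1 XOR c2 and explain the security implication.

Step 1: c1 XOR c2 = (m1 XOR k) XOR (m2 XOR k).
Step 2: By XOR associativity/commutativity: = m1 XOR m2 XOR k XOR k = m1 XOR m2.
Step 3: 11100100 XOR 11010011 = 00110111 = 55.
Step 4: The key cancels out! An attacker learns m1 XOR m2 = 55, revealing the relationship between plaintexts.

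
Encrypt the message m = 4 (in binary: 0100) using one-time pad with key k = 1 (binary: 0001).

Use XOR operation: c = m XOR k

Step 1: Write out the XOR operation bit by bit:
  Message: 0100
  Key:     0001
  XOR:     0101
Step 2: Convert to decimal: 0101 = 5.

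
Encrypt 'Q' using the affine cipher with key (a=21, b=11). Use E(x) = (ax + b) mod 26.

Step 1: Convert 'Q' to number: x = 16.
Step 2: E(16) = (21 * 16 + 11) mod 26 = 347 mod 26 = 9.
Step 3: Convert 9 back to letter: J.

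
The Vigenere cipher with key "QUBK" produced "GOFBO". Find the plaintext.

Step 1: Extend key: QUBKQ
Step 2: Decrypt each letter (c - k) mod 26:
  G(6) - Q(16) = (6-16) mod 26 = 16 = Q
  O(14) - U(20) = (14-20) mod 26 = 20 = U
  F(5) - B(1) = (5-1) mod 26 = 4 = E
  B(1) - K(10) = (1-10) mod 26 = 17 = R
  O(14) - Q(16) = (14-16) mod 26 = 24 = Y
Plaintext: QUERY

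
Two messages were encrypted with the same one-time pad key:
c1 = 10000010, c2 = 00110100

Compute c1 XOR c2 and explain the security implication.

Step 1: c1 XOR c2 = (m1 XOR k) XOR (m2 XOR k).
Step 2: By XOR associativity/commutativity: = m1 XOR m2 XOR k XOR k = m1 XOR m2.
Step 3: 10000010 XOR 00110100 = 10110110 = 182.
Step 4: The key cancels out! An attacker learns m1 XOR m2 = 182, revealing the relationship between plaintexts.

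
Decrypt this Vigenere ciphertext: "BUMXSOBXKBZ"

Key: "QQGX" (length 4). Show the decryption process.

Step 1: Key 'QQGX' has length 4. Extended key: QQGXQQGXQQG
Step 2: Decrypt each position:
  B(1) - Q(16) = 11 = L
  U(20) - Q(16) = 4 = E
  M(12) - G(6) = 6 = G
  X(23) - X(23) = 0 = A
  S(18) - Q(16) = 2 = C
  O(14) - Q(16) = 24 = Y
  B(1) - G(6) = 21 = V
  X(23) - X(23) = 0 = A
  K(10) - Q(16) = 20 = U
  B(1) - Q(16) = 11 = L
  Z(25) - G(6) = 19 = T
Plaintext: LEGACYVAULT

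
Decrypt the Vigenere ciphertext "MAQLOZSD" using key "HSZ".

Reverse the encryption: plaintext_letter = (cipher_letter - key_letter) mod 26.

Step 1: Extend key: HSZHSZHS
Step 2: Decrypt each letter (c - k) mod 26:
  M(12) - H(7) = (12-7) mod 26 = 5 = F
  A(0) - S(18) = (0-18) mod 26 = 8 = I
  Q(16) - Z(25) = (16-25) mod 26 = 17 = R
  L(11) - H(7) = (11-7) mod 26 = 4 = E
  O(14) - S(18) = (14-18) mod 26 = 22 = W
  Z(25) - Z(25) = (25-25) mod 26 = 0 = A
  S(18) - H(7) = (18-7) mod 26 = 11 = L
  D(3) - S(18) = (3-18) mod 26 = 11 = L
Plaintext: FIREWALL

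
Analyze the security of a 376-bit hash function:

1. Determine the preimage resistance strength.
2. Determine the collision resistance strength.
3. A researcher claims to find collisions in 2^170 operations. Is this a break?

Step 1: Preimage resistance requires brute-force of 2^376 operations.
Step 2: Collision resistance (birthday bound) = 2^(376/2) = 2^188.
Step 3: The claimed attack costs 2^170 operations.
Step 4: Since 2^170 < 2^188, the claimed attack beats the generic birthday bound, so collision resistance is broken.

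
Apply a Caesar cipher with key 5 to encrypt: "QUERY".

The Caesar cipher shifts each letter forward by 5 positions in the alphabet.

Step 1: For each letter, shift forward by 5 positions (mod 26).
  Q (position 16) -> position (16+5) mod 26 = 21 -> V
  U (position 20) -> position (20+5) mod 26 = 25 -> Z
  E (position 4) -> position (4+5) mod 26 = 9 -> J
  R (position 17) -> position (17+5) mod 26 = 22 -> W
  Y (position 24) -> position (24+5) mod 26 = 3 -> D
Result: VZJWD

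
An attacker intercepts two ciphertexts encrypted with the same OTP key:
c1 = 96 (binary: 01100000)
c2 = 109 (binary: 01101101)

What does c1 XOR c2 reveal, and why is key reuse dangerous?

Step 1: c1 XOR c2 = (m1 XOR k) XOR (m2 XOR k).
Step 2: By XOR associativity/commutativity: = m1 XOR m2 XOR k XOR k = m1 XOR m2.
Step 3: 01100000 XOR 01101101 = 00001101 = 13.
Step 4: The key cancels out! An attacker learns m1 XOR m2 = 13, revealing the relationship between plaintexts.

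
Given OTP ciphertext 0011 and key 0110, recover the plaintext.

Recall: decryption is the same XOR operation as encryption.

Step 1: XOR ciphertext with key:
  Ciphertext: 0011
  Key:        0110
  XOR:        0101
Step 2: Plaintext = 0101 = 5 in decimal.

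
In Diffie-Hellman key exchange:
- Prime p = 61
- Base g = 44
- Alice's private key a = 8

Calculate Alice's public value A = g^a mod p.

Step 1: A = g^a mod p = 44^8 mod 61.
  44^1 mod 61 = 44
  44^2 mod 61 = (44 * 44) mod 61 = 45
  44^3 mod 61 = (45 * 44) mod 61 = 28
  44^4 mod 61 = (28 * 44) mod 61 = 12
  44^5 mod 61 = (12 * 44) mod 61 = 40
  44^6 mod 61 = (40 * 44) mod 61 = 52
  44^7 mod 61 = (52 * 44) mod 61 = 31
  44^8 mod 61 = (31 * 44) mod 61 = 22
Result: A = 22.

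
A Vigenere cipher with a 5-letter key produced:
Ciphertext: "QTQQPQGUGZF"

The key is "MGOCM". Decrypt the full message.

Step 1: Key 'MGOCM' has length 5. Extended key: MGOCMMGOCMM
Step 2: Decrypt each position:
  Q(16) - M(12) = 4 = E
  T(19) - G(6) = 13 = N
  Q(16) - O(14) = 2 = C
  Q(16) - C(2) = 14 = O
  P(15) - M(12) = 3 = D
  Q(16) - M(12) = 4 = E
  G(6) - G(6) = 0 = A
  U(20) - O(14) = 6 = G
  G(6) - C(2) = 4 = E
  Z(25) - M(12) = 13 = N
  F(5) - M(12) = 19 = T
Plaintext: ENCODEAGENT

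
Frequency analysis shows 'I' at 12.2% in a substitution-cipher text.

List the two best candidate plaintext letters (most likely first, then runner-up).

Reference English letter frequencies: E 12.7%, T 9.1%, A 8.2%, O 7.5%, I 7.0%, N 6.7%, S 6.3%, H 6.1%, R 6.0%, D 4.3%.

Step 1: Observed frequency of 'I' is 12.2%.
Step 2: Compute distances to each reference frequency and sort:
  E (12.7%): difference = 0.5% <-- BEST
  T (9.1%): difference = 3.1% <-- RUNNER-UP
  A (8.2%): difference = 4.0%
  O (7.5%): difference = 4.7%
  I (7.0%): difference = 5.2%
Step 3: Most likely is 'E' (12.7%, diff 0.5%); second most likely is 'T' (9.1%, diff 3.1%).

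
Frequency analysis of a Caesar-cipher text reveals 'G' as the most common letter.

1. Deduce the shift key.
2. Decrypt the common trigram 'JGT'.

Step 1: In English, 'E' is the most frequent letter (12.7%).
Step 2: The most frequent ciphertext letter is 'G' (position 6).
Step 3: Shift = (6 - 4) mod 26 = 2.
Step 4: Decrypt 'JGT' by shifting back 2:
  J -> H
  G -> E
  T -> R
Step 5: 'JGT' decrypts to 'HER'.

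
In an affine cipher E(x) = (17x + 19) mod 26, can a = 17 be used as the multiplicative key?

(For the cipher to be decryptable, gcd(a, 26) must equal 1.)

Step 1: Compute gcd(17, 26).
Step 2: gcd(17, 26) = 1.
Since gcd = 1, 17 is coprime with 26, so it is a valid key.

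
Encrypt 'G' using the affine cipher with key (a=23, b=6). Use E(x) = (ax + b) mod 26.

Step 1: Convert 'G' to number: x = 6.
Step 2: E(6) = (23 * 6 + 6) mod 26 = 144 mod 26 = 14.
Step 3: Convert 14 back to letter: O.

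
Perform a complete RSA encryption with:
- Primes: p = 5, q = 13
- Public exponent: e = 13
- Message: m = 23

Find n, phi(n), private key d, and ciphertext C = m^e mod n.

Step 1: n = 5 * 13 = 65.
Step 2: phi(n) = (5-1)(13-1) = 4 * 12 = 48.
Step 3: Find d = 13^(-1) mod 48 = 37.
  Verify: 13 * 37 = 481 = 1 (mod 48).
Step 4: C = 23^13 mod 65 = 23.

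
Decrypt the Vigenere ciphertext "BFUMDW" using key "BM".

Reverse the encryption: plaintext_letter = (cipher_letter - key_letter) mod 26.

Step 1: Extend key: BMBMBM
Step 2: Decrypt each letter (c - k) mod 26:
  B(1) - B(1) = (1-1) mod 26 = 0 = A
  F(5) - M(12) = (5-12) mod 26 = 19 = T
  U(20) - B(1) = (20-1) mod 26 = 19 = T
  M(12) - M(12) = (12-12) mod 26 = 0 = A
  D(3) - B(1) = (3-1) mod 26 = 2 = C
  W(22) - M(12) = (22-12) mod 26 = 10 = K
Plaintext: ATTACK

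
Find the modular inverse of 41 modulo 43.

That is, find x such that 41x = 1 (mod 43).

Step 1: We need x such that 41 * x = 1 (mod 43).
Step 2: Using the extended Euclidean algorithm or trial:
  41 * 21 = 861 = 20 * 43 + 1.
Step 3: Since 861 mod 43 = 1, the inverse is x = 21.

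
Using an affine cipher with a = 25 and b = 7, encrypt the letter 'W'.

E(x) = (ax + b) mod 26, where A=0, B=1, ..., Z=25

Step 1: Convert 'W' to number: x = 22.
Step 2: E(22) = (25 * 22 + 7) mod 26 = 557 mod 26 = 11.
Step 3: Convert 11 back to letter: L.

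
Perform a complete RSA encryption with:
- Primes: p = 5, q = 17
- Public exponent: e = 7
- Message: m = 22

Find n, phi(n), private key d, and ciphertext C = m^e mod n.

Step 1: n = 5 * 17 = 85.
Step 2: phi(n) = (5-1)(17-1) = 4 * 16 = 64.
Step 3: Find d = 7^(-1) mod 64 = 55.
  Verify: 7 * 55 = 385 = 1 (mod 64).
Step 4: C = 22^7 mod 85 = 78.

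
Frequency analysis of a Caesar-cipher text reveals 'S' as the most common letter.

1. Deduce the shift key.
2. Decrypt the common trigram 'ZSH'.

Step 1: In English, 'E' is the most frequent letter (12.7%).
Step 2: The most frequent ciphertext letter is 'S' (position 18).
Step 3: Shift = (18 - 4) mod 26 = 14.
Step 4: Decrypt 'ZSH' by shifting back 14:
  Z -> L
  S -> E
  H -> T
Step 5: 'ZSH' decrypts to 'LET'.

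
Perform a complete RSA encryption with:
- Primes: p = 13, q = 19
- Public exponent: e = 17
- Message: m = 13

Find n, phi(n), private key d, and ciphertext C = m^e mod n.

Step 1: n = 13 * 19 = 247.
Step 2: phi(n) = (13-1)(19-1) = 12 * 18 = 216.
Step 3: Find d = 17^(-1) mod 216 = 89.
  Verify: 17 * 89 = 1513 = 1 (mod 216).
Step 4: C = 13^17 mod 247 = 117.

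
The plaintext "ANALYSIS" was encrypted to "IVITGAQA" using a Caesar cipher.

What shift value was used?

Step 1: Compare first letters: A (position 0) -> I (position 8).
Step 2: Shift = (8 - 0) mod 26 = 8.
The shift value is 8.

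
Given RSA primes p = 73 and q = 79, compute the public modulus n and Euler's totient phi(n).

Step 1: n = p * q = 73 * 79 = 5767.
Step 2: phi(n) = (p-1)(q-1) = 72 * 78 = 5616.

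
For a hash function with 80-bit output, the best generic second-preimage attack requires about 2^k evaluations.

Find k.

Step 1: The hash has a 80-bit output.
Step 2: Second-preimage resistance means: given a specific input x, it should be infeasible to find a different y with h(y) = h(x).
With a 80-bit output, a generic search for a second preimage costs about 2^80 evaluations (each trial matches the fixed target with probability 2^-80).
Step 3: Security level = 80 bits.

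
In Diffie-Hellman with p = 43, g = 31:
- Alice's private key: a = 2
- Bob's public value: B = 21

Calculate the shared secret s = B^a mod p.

Step 1: s = B^a mod p = 21^2 mod 43.
  21^1 mod 43 = 21
  21^2 mod 43 = (21 * 21) mod 43 = 11
Result: shared secret = 11.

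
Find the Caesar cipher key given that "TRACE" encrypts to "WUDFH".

Step 1: Compare first letters: T (position 19) -> W (position 22).
Step 2: Shift = (22 - 19) mod 26 = 3.
The shift value is 3.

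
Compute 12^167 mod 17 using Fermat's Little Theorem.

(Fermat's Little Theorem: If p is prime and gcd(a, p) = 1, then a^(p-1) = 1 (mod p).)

Step 1: Since 17 is prime, by Fermat's Little Theorem: 12^16 = 1 (mod 17).
Step 2: Reduce exponent: 167 mod 16 = 7.
Step 3: So 12^167 = 12^7 (mod 17).
Step 4: 12^7 mod 17 = 7.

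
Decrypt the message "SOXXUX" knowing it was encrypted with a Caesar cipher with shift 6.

Step 1: Reverse the shift by subtracting 6 from each letter position.
  S (position 18) -> position (18-6) mod 26 = 12 -> M
  O (position 14) -> position (14-6) mod 26 = 8 -> I
  X (position 23) -> position (23-6) mod 26 = 17 -> R
  X (position 23) -> position (23-6) mod 26 = 17 -> R
  U (position 20) -> position (20-6) mod 26 = 14 -> O
  X (position 23) -> position (23-6) mod 26 = 17 -> R
Decrypted message: MIRROR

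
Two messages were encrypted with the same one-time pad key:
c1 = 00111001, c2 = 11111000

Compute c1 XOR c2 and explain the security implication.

Step 1: c1 XOR c2 = (m1 XOR k) XOR (m2 XOR k).
Step 2: By XOR associativity/commutativity: = m1 XOR m2 XOR k XOR k = m1 XOR m2.
Step 3: 00111001 XOR 11111000 = 11000001 = 193.
Step 4: The key cancels out! An attacker learns m1 XOR m2 = 193, revealing the relationship between plaintexts.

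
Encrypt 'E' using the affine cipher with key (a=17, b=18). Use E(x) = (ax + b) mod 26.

Step 1: Convert 'E' to number: x = 4.
Step 2: E(4) = (17 * 4 + 18) mod 26 = 86 mod 26 = 8.
Step 3: Convert 8 back to letter: I.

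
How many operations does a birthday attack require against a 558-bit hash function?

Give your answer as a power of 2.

Step 1: The birthday paradox gives collision probability ~50% after sqrt(2^n) = 2^(n/2) hashes.
Step 2: For 558-bit output: 2^(558/2) = 2^279.
Step 3: Approximately 2^279 hash computations needed.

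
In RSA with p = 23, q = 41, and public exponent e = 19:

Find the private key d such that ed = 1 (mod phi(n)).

Step 1: n = 23 * 41 = 943.
Step 2: phi(n) = 22 * 40 = 880.
Step 3: Find d such that 19 * d = 1 (mod 880).
Step 4: d = 19^(-1) mod 880 = 139.
Verification: 19 * 139 = 2641 = 3 * 880 + 1.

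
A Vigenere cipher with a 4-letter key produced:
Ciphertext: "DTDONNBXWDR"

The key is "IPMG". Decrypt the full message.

Step 1: Key 'IPMG' has length 4. Extended key: IPMGIPMGIPM
Step 2: Decrypt each position:
  D(3) - I(8) = 21 = V
  T(19) - P(15) = 4 = E
  D(3) - M(12) = 17 = R
  O(14) - G(6) = 8 = I
  N(13) - I(8) = 5 = F
  N(13) - P(15) = 24 = Y
  B(1) - M(12) = 15 = P
  X(23) - G(6) = 17 = R
  W(22) - I(8) = 14 = O
  D(3) - P(15) = 14 = O
  R(17) - M(12) = 5 = F
Plaintext: VERIFYPROOF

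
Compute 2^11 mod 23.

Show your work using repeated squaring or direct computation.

Step 1: Compute 2^11 mod 23 step by step, reducing modulo 23 at each step.
  2^1 mod 23 = 2
  2^2 mod 23 = (2 * 2) mod 23 = 4
  2^3 mod 23 = (4 * 2) mod 23 = 8
  2^4 mod 23 = (8 * 2) mod 23 = 16
  2^5 mod 23 = (16 * 2) mod 23 = 9
  2^6 mod 23 = (9 * 2) mod 23 = 18
  2^7 mod 23 = (18 * 2) mod 23 = 13
  2^8 mod 23 = (13 * 2) mod 23 = 3
  2^9 mod 23 = (3 * 2) mod 23 = 6
  2^10 mod 23 = (6 * 2) mod 23 = 12
  2^11 mod 23 = (12 * 2) mod 23 = 1
Step 2: Result = 1.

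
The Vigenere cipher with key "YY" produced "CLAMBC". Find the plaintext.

Step 1: Extend key: YYYYYY
Step 2: Decrypt each letter (c - k) mod 26:
  C(2) - Y(24) = (2-24) mod 26 = 4 = E
  L(11) - Y(24) = (11-24) mod 26 = 13 = N
  A(0) - Y(24) = (0-24) mod 26 = 2 = C
  M(12) - Y(24) = (12-24) mod 26 = 14 = O
  B(1) - Y(24) = (1-24) mod 26 = 3 = D
  C(2) - Y(24) = (2-24) mod 26 = 4 = E
Plaintext: ENCODE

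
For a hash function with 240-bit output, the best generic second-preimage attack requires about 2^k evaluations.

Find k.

Step 1: The hash has a 240-bit output.
Step 2: Second-preimage resistance means: given a specific input x, it should be infeasible to find a different y with h(y) = h(x).
With a 240-bit output, a generic search for a second preimage costs about 2^240 evaluations (each trial matches the fixed target with probability 2^-240).
Step 3: Security level = 240 bits.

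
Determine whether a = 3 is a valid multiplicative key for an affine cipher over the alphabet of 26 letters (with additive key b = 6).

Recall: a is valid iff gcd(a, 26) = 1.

Step 1: Compute gcd(3, 26).
Step 2: gcd(3, 26) = 1.
Since gcd = 1, 3 is coprime with 26, so it is a valid key.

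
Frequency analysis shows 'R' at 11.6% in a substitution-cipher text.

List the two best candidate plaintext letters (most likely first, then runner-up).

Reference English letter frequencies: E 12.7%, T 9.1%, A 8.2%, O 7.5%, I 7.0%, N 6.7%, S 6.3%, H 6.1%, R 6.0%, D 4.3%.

Step 1: Observed frequency of 'R' is 11.6%.
Step 2: Compute distances to each reference frequency and sort:
  E (12.7%): difference = 1.1% <-- BEST
  T (9.1%): difference = 2.5% <-- RUNNER-UP
  A (8.2%): difference = 3.4%
  O (7.5%): difference = 4.1%
  I (7.0%): difference = 4.6%
Step 3: Most likely is 'E' (12.7%, diff 1.1%); second most likely is 'T' (9.1%, diff 2.5%).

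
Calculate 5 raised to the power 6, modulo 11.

Step 1: Compute 5^6 mod 11 step by step, reducing modulo 11 at each step.
  5^1 mod 11 = 5
  5^2 mod 11 = (5 * 5) mod 11 = 3
  5^3 mod 11 = (3 * 5) mod 11 = 4
  5^4 mod 11 = (4 * 5) mod 11 = 9
  5^5 mod 11 = (9 * 5) mod 11 = 1
  5^6 mod 11 = (1 * 5) mod 11 = 5
Step 2: Result = 5.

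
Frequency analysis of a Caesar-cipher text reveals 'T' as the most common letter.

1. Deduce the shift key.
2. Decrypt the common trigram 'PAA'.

Step 1: In English, 'E' is the most frequent letter (12.7%).
Step 2: The most frequent ciphertext letter is 'T' (position 19).
Step 3: Shift = (19 - 4) mod 26 = 15.
Step 4: Decrypt 'PAA' by shifting back 15:
  P -> A
  A -> L
  A -> L
Step 5: 'PAA' decrypts to 'ALL'.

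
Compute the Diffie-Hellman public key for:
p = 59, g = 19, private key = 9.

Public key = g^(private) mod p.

Step 1: A = g^a mod p = 19^9 mod 59.
  19^1 mod 59 = 19
  19^2 mod 59 = (19 * 19) mod 59 = 7
  19^3 mod 59 = (7 * 19) mod 59 = 15
  19^4 mod 59 = (15 * 19) mod 59 = 49
  19^5 mod 59 = (49 * 19) mod 59 = 46
  19^6 mod 59 = (46 * 19) mod 59 = 48
  19^7 mod 59 = (48 * 19) mod 59 = 27
  19^8 mod 59 = (27 * 19) mod 59 = 41
  19^9 mod 59 = (41 * 19) mod 59 = 12
Result: A = 12.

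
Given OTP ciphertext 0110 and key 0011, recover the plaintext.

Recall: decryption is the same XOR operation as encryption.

Step 1: XOR ciphertext with key:
  Ciphertext: 0110
  Key:        0011
  XOR:        0101
Step 2: Plaintext = 0101 = 5 in decimal.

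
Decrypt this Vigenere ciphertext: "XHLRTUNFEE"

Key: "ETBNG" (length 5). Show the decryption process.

Step 1: Key 'ETBNG' has length 5. Extended key: ETBNGETBNG
Step 2: Decrypt each position:
  X(23) - E(4) = 19 = T
  H(7) - T(19) = 14 = O
  L(11) - B(1) = 10 = K
  R(17) - N(13) = 4 = E
  T(19) - G(6) = 13 = N
  U(20) - E(4) = 16 = Q
  N(13) - T(19) = 20 = U
  F(5) - B(1) = 4 = E
  E(4) - N(13) = 17 = R
  E(4) - G(6) = 24 = Y
Plaintext: TOKENQUERY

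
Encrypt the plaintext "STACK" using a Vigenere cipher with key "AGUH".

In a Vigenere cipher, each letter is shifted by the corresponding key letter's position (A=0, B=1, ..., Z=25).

Step 1: Repeat key to match plaintext length:
  Plaintext: STACK
  Key:       AGUHA
Step 2: Encrypt each letter:
  S(18) + A(0) = (18+0) mod 26 = 18 = S
  T(19) + G(6) = (19+6) mod 26 = 25 = Z
  A(0) + U(20) = (0+20) mod 26 = 20 = U
  C(2) + H(7) = (2+7) mod 26 = 9 = J
  K(10) + A(0) = (10+0) mod 26 = 10 = K
Ciphertext: SZUJK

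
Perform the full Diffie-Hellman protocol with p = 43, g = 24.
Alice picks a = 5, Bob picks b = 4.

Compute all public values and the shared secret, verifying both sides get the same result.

Step 1: A = g^a mod p = 24^5 mod 43 = 13.
Step 2: B = g^b mod p = 24^4 mod 43 = 31.
Step 3: Alice computes s = B^a mod p = 31^5 mod 43 = 9.
Step 4: Bob computes s = A^b mod p = 13^4 mod 43 = 9.
Both sides agree: shared secret = 9.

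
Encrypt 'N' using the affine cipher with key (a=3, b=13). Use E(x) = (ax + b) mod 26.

Step 1: Convert 'N' to number: x = 13.
Step 2: E(13) = (3 * 13 + 13) mod 26 = 52 mod 26 = 0.
Step 3: Convert 0 back to letter: A.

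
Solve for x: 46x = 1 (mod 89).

Step 1: We need x such that 46 * x = 1 (mod 89).
Step 2: Using the extended Euclidean algorithm or trial:
  46 * 60 = 2760 = 31 * 89 + 1.
Step 3: Since 2760 mod 89 = 1, the inverse is x = 60.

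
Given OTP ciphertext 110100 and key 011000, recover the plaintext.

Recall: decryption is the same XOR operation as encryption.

Step 1: XOR ciphertext with key:
  Ciphertext: 110100
  Key:        011000
  XOR:        101100
Step 2: Plaintext = 101100 = 44 in decimal.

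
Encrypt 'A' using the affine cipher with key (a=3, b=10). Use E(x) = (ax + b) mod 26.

Step 1: Convert 'A' to number: x = 0.
Step 2: E(0) = (3 * 0 + 10) mod 26 = 10 mod 26 = 10.
Step 3: Convert 10 back to letter: K.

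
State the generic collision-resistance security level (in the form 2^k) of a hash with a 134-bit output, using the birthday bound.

Step 1: The birthday paradox gives collision probability ~50% after sqrt(2^n) = 2^(n/2) hashes.
Step 2: For 134-bit output: 2^(134/2) = 2^67.
Step 3: Approximately 2^67 hash computations needed.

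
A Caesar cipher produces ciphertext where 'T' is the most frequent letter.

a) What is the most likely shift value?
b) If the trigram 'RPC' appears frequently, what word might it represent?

Step 1: In English, 'E' is the most frequent letter (12.7%).
Step 2: The most frequent ciphertext letter is 'T' (position 19).
Step 3: Shift = (19 - 4) mod 26 = 15.
Step 4: Decrypt 'RPC' by shifting back 15:
  R -> C
  P -> A
  C -> N
Step 5: 'RPC' decrypts to 'CAN'.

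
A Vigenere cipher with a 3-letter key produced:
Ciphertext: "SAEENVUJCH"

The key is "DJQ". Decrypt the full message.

Step 1: Key 'DJQ' has length 3. Extended key: DJQDJQDJQD
Step 2: Decrypt each position:
  S(18) - D(3) = 15 = P
  A(0) - J(9) = 17 = R
  E(4) - Q(16) = 14 = O
  E(4) - D(3) = 1 = B
  N(13) - J(9) = 4 = E
  V(21) - Q(16) = 5 = F
  U(20) - D(3) = 17 = R
  J(9) - J(9) = 0 = A
  C(2) - Q(16) = 12 = M
  H(7) - D(3) = 4 = E
Plaintext: PROBEFRAME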